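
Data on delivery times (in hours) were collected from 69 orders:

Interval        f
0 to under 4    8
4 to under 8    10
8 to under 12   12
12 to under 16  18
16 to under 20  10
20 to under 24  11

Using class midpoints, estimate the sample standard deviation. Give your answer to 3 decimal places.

6.318

Midpoints: 2, 6, 10, 14, 18, 22
n = 69, Σfm = 870, mean = 12.6087
Σfm² = 13684
Σf(m − x̄)² = Σfm² − (Σfm)²/n = 13684 − 870²/69 = 2714.4348
Sample variance = 2714.4348 / 68 = 39.9182
Standard deviation = √39.9182 = 6.3181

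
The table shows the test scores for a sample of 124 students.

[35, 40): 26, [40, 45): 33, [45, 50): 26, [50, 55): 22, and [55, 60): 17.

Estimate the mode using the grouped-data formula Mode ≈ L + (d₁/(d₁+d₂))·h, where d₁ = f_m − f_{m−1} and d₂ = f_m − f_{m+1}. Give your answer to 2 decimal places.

42.50

Modal class: [40, 45) (highest frequency 33).
d₁ = 33 − 26 = 7, d₂ = 33 − 26 = 7
Mode ≈ 40 + (7/(7+7)) × 5 = 40 + 2.5000 = 42.5000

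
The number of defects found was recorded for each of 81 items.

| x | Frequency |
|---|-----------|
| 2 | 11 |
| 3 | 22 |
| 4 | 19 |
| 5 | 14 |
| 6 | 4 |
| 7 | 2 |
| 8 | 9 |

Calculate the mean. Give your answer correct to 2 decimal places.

Values: 2, 3, 4, 5, 6, 7, 8
Σfx = 11×2 + 22×3 + 19×4 + 14×5 + 4×6 + 2×7 + 9×8 = 344
n = Σf = 81
Mean = 344 / 81 = 4.2469

4.25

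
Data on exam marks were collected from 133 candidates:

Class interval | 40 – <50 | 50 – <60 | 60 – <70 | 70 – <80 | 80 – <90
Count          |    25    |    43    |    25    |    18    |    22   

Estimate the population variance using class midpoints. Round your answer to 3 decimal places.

Midpoints: 45, 55, 65, 75, 85
n = 133, Σfm = 8335, mean = 62.6692
Σfm² = 546525
Σf(m − x̄)² = Σfm² − (Σfm)²/n = 546525 − 8335²/133 = 24177.4436
Population variance = 24177.4436 / 133 = 181.7853

181.785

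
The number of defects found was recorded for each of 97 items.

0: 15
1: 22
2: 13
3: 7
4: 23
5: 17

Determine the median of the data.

Cumulative frequencies: 15, 37, 50, 57, 80, 97
n = 97, so the median is the value in position (n+1)/2 = 49.
Position 49 falls at value 2.

2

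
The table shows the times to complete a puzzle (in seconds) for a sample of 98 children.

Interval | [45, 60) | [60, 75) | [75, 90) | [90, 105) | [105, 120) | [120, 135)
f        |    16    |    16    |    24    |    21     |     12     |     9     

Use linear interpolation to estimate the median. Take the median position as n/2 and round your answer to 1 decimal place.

85.6

Cumulative frequencies: 16, 32, 56, 77, 89, 98
n = 98; position = n/2 = 49.
This falls in the class [75, 90): L = 75, F = 32, f = 24, h = 15.
Median ≈ 75 + ((49 − 32) / 24) × 15 = 85.6250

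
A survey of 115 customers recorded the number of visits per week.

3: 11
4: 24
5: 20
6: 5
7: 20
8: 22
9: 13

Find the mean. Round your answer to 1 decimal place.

Values: 3, 4, 5, 6, 7, 8, 9
Σfx = 11×3 + 24×4 + 20×5 + 5×6 + 20×7 + 22×8 + 13×9 = 692
n = Σf = 115
Mean = 692 / 115 = 6.0174

6.0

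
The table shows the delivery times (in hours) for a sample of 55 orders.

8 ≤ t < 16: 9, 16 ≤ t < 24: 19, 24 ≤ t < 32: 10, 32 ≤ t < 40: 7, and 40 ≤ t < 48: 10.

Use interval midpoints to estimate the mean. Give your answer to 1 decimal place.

Midpoints: 12, 20, 28, 36, 44
Σfm = 9×12 + 19×20 + 10×28 + 7×36 + 10×44 = 1460
n = Σf = 55
Mean = 1460 / 55 = 26.5455

26.5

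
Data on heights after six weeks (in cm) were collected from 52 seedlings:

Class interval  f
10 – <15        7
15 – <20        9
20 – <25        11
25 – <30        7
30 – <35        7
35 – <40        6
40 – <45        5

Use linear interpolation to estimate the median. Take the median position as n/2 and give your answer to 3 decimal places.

Cumulative frequencies: 7, 16, 27, 34, 41, 47, 52
n = 52; position = n/2 = 26.
This falls in the class 20 – <25: L = 20, F = 16, f = 11, h = 5.
Median ≈ 20 + ((26 − 16) / 11) × 5 = 24.5455

24.545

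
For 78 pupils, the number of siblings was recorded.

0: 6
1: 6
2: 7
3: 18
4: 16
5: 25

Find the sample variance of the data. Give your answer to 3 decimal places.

Values: 0, 1, 2, 3, 4, 5
n = 78, Σfx = 263, mean = 3.3718
Σfx² = 1077
Σf(x − x̄)² = Σfx² − (Σfx)²/n = 1077 − 263²/78 = 190.2179
Sample variance = 190.2179 / 77 = 2.4704

2.470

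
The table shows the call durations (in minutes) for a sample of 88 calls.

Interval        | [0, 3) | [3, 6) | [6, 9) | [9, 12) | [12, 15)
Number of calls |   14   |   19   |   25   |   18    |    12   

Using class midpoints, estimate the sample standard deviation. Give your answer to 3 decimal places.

Midpoints: 1.5, 4.5, 7.5, 10.5, 13.5
n = 88, Σfm = 645, mean = 7.3295
Σfm² = 5994
Σf(m − x̄)² = Σfm² − (Σfm)²/n = 5994 − 645²/88 = 1266.4432
Sample variance = 1266.4432 / 87 = 14.5568
Standard deviation = √14.5568 = 3.8153

3.815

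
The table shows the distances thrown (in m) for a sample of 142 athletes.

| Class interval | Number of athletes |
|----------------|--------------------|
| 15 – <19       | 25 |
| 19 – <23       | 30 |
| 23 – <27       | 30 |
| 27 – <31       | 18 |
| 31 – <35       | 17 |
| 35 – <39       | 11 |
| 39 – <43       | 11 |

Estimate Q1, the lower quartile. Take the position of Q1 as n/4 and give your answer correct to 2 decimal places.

20.40

Cumulative frequencies: 25, 55, 85, 103, 120, 131, 142
n = 142; position = n/4 = 35.5.
This falls in the class 19 – <23: L = 19, F = 25, f = 30, h = 4.
Lower quartile ≈ 19 + ((35.5 − 25) / 30) × 4 = 20.4000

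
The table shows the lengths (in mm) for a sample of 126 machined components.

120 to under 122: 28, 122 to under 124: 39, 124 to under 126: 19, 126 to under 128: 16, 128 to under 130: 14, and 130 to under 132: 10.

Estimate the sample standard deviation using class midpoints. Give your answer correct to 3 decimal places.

3.147

Midpoints: 121, 123, 125, 127, 129, 131
n = 126, Σfm = 15708, mean = 124.6667
Σfm² = 1959502
Σf(m − x̄)² = Σfm² − (Σfm)²/n = 1959502 − 15708²/126 = 1238.0000
Sample variance = 1238.0000 / 125 = 9.9040
Standard deviation = √9.9040 = 3.1471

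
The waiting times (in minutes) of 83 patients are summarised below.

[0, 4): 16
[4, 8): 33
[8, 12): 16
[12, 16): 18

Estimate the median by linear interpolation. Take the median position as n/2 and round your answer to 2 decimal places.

7.09

Cumulative frequencies: 16, 49, 65, 83
n = 83; position = n/2 = 41.5.
This falls in the class [4, 8): L = 4, F = 16, f = 33, h = 4.
Median ≈ 4 + ((41.5 − 16) / 33) × 4 = 7.0909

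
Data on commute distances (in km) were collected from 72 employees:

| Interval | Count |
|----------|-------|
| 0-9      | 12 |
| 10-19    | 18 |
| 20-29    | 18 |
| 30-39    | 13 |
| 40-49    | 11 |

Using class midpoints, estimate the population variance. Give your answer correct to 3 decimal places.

169.888

Midpoints: 4.5, 14.5, 24.5, 34.5, 44.5
n = 72, Σfm = 1694, mean = 23.5278
Σfm² = 52088
Σf(m − x̄)² = Σfm² − (Σfm)²/n = 52088 − 1694²/72 = 12231.9444
Population variance = 12231.9444 / 72 = 169.8881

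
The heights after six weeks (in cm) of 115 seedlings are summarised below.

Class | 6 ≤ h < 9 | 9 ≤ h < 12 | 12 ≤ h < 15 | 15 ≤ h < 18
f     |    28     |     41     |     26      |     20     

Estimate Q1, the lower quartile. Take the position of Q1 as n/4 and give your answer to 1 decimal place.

Cumulative frequencies: 28, 69, 95, 115
n = 115; position = n/4 = 28.75.
This falls in the class 9 ≤ h < 12: L = 9, F = 28, f = 41, h = 3.
Lower quartile ≈ 9 + ((28.75 − 28) / 41) × 3 = 9.0549

9.1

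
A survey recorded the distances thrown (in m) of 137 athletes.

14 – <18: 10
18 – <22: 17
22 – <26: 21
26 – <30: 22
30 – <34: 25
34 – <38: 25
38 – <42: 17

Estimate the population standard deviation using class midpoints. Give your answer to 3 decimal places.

Midpoints: 16, 20, 24, 28, 32, 36, 40
n = 137, Σfm = 4000, mean = 29.1971
Σfm² = 123904
Σf(m − x̄)² = Σfm² − (Σfm)²/n = 123904 − 4000²/137 = 7115.6788
Population variance = 7115.6788 / 137 = 51.9393
Standard deviation = √51.9393 = 7.2069

7.207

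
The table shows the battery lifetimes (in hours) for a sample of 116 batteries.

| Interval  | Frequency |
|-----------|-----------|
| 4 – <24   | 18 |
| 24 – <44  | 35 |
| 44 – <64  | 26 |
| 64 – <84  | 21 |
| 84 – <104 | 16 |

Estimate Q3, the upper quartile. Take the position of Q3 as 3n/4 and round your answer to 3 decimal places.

71.619

Cumulative frequencies: 18, 53, 79, 100, 116
n = 116; position = 3n/4 = 87.
This falls in the class 64 – <84: L = 64, F = 79, f = 21, h = 20.
Upper quartile ≈ 64 + ((87 − 79) / 21) × 20 = 71.6190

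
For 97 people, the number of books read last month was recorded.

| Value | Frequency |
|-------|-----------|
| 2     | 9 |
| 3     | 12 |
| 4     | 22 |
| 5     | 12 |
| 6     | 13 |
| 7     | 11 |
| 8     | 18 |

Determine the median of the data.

5

Cumulative frequencies: 9, 21, 43, 55, 68, 79, 97
n = 97, so the median is the value in position (n+1)/2 = 49.
Position 49 falls at value 5.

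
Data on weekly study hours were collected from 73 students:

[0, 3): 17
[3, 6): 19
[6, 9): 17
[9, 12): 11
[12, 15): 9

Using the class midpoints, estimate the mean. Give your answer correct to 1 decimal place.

Midpoints: 1.5, 4.5, 7.5, 10.5, 13.5
Σfm = 17×1.5 + 19×4.5 + 17×7.5 + 11×10.5 + 9×13.5 = 475.5
n = Σf = 73
Mean = 475.5 / 73 = 6.5137

6.5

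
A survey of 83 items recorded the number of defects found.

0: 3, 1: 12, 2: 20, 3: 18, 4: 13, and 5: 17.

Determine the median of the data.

3

Cumulative frequencies: 3, 15, 35, 53, 66, 83
n = 83, so the median is the value in position (n+1)/2 = 42.
Position 42 falls at value 3.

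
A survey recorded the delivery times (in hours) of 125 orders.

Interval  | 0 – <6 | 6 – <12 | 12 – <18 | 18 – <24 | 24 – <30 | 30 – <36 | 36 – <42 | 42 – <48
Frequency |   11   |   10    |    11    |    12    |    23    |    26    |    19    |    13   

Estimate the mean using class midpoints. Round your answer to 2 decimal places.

Midpoints: 3, 9, 15, 21, 27, 33, 39, 45
Σfm = 11×3 + 10×9 + 11×15 + 12×21 + 23×27 + 26×33 + 19×39 + 13×45 = 3345
n = Σf = 125
Mean = 3345 / 125 = 26.7600

26.76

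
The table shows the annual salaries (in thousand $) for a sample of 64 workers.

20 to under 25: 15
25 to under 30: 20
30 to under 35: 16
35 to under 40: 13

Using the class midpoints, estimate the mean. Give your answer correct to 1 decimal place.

Midpoints: 22.5, 27.5, 32.5, 37.5
Σfm = 15×22.5 + 20×27.5 + 16×32.5 + 13×37.5 = 1895
n = Σf = 64
Mean = 1895 / 64 = 29.6094

29.6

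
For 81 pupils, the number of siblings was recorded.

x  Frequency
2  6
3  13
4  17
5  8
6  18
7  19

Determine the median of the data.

Cumulative frequencies: 6, 19, 36, 44, 62, 81
n = 81, so the median is the value in position (n+1)/2 = 41.
Position 41 falls at value 5.

5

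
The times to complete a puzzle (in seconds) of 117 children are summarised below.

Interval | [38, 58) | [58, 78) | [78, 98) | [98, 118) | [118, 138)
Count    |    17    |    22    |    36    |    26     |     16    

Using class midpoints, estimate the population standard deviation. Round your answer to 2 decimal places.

Midpoints: 48, 68, 88, 108, 128
n = 117, Σfm = 10336, mean = 88.3419
Σfm² = 985088
Σf(m − x̄)² = Σfm² − (Σfm)²/n = 985088 − 10336²/117 = 71986.3248
Population variance = 71986.3248 / 117 = 615.2677
Standard deviation = √615.2677 = 24.8046

24.80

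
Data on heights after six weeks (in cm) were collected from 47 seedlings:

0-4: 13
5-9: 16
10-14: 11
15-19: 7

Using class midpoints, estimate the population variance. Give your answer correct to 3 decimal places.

26.030

Midpoints: 2, 7, 12, 17
n = 47, Σfm = 389, mean = 8.2766
Σfm² = 4443
Σf(m − x̄)² = Σfm² − (Σfm)²/n = 4443 − 389²/47 = 1223.4043
Population variance = 1223.4043 / 47 = 26.0299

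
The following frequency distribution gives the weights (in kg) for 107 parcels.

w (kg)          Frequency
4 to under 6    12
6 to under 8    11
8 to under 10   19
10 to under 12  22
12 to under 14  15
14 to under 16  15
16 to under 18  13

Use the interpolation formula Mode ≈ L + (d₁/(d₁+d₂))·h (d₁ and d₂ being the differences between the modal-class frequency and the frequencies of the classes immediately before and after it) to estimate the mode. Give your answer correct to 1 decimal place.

Modal class: 10 to under 12 (highest frequency 22).
d₁ = 22 − 19 = 3, d₂ = 22 − 15 = 7
Mode ≈ 10 + (3/(3+7)) × 2 = 10 + 0.6000 = 10.6000

10.6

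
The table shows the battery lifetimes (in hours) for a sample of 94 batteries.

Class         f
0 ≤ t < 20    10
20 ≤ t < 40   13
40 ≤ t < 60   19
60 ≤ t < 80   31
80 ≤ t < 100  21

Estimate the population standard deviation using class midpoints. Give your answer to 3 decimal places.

Midpoints: 10, 30, 50, 70, 90
n = 94, Σfm = 5500, mean = 58.5106
Σfm² = 382200
Σf(m − x̄)² = Σfm² − (Σfm)²/n = 382200 − 5500²/94 = 60391.4894
Population variance = 60391.4894 / 94 = 642.4627
Standard deviation = √642.4627 = 25.3468

25.347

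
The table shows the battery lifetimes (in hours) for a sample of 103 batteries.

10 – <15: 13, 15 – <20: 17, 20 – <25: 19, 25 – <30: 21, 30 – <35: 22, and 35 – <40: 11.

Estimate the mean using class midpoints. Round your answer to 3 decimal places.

25.170

Midpoints: 12.5, 17.5, 22.5, 27.5, 32.5, 37.5
Σfm = 13×12.5 + 17×17.5 + 19×22.5 + 21×27.5 + 22×32.5 + 11×37.5 = 2592.5
n = Σf = 103
Mean = 2592.5 / 103 = 25.1699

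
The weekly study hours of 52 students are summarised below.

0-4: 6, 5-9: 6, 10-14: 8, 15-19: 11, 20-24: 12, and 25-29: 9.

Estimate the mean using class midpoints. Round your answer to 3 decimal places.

16.231

Midpoints: 2, 7, 12, 17, 22, 27
Σfm = 6×2 + 6×7 + 8×12 + 11×17 + 12×22 + 9×27 = 844
n = Σf = 52
Mean = 844 / 52 = 16.2308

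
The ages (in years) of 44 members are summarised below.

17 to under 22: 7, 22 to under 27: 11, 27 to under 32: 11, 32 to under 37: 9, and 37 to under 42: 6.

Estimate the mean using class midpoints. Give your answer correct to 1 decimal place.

Midpoints: 19.5, 24.5, 29.5, 34.5, 39.5
Σfm = 7×19.5 + 11×24.5 + 11×29.5 + 9×34.5 + 6×39.5 = 1278
n = Σf = 44
Mean = 1278 / 44 = 29.0455

29.0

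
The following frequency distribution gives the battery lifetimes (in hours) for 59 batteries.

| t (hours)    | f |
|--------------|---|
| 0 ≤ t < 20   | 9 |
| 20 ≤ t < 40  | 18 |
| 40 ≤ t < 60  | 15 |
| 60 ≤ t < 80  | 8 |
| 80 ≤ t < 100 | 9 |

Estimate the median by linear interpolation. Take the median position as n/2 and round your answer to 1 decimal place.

43.3

Cumulative frequencies: 9, 27, 42, 50, 59
n = 59; position = n/2 = 29.5.
This falls in the class 40 ≤ t < 60: L = 40, F = 27, f = 15, h = 20.
Median ≈ 40 + ((29.5 − 27) / 15) × 20 = 43.3333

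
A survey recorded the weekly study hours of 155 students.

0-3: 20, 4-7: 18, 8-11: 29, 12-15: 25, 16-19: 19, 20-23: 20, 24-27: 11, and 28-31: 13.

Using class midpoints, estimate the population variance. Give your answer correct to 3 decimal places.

Midpoints: 1.5, 5.5, 9.5, 13.5, 17.5, 21.5, 25.5, 29.5
n = 155, Σfm = 2168.5, mean = 13.9903
Σfm² = 41292.75
Σf(m − x̄)² = Σfm² − (Σfm)²/n = 41292.75 − 2168.5²/155 = 10954.7355
Population variance = 10954.7355 / 155 = 70.6757

70.676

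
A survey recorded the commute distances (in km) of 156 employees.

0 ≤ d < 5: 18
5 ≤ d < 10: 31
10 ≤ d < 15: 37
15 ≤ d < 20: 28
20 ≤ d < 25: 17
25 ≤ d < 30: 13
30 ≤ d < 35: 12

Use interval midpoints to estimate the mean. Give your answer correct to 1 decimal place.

Midpoints: 2.5, 7.5, 12.5, 17.5, 22.5, 27.5, 32.5
Σfm = 18×2.5 + 31×7.5 + 37×12.5 + 28×17.5 + 17×22.5 + 13×27.5 + 12×32.5 = 2360
n = Σf = 156
Mean = 2360 / 156 = 15.1282

15.1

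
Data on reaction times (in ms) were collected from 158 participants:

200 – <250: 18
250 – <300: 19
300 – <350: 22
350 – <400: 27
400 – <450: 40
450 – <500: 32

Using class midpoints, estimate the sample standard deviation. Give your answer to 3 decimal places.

82.494

Midpoints: 225, 275, 325, 375, 425, 475
n = 158, Σfm = 58750, mean = 371.8354
Σfm² = 22913750
Σf(m − x̄)² = Σfm² − (Σfm)²/n = 22913750 − 58750²/158 = 1068417.7215
Sample variance = 1068417.7215 / 157 = 6805.2084
Standard deviation = √6805.2084 = 82.4937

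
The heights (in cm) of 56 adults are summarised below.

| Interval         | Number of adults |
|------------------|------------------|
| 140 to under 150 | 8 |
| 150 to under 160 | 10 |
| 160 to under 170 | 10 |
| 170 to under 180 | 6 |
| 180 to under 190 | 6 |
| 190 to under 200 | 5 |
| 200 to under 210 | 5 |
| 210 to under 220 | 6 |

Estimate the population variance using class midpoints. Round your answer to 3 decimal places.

516.040

Midpoints: 145, 155, 165, 175, 185, 195, 205, 215
n = 56, Σfm = 9810, mean = 175.1786
Σfm² = 1747400
Σf(m − x̄)² = Σfm² − (Σfm)²/n = 1747400 − 9810²/56 = 28898.2143
Population variance = 28898.2143 / 56 = 516.0395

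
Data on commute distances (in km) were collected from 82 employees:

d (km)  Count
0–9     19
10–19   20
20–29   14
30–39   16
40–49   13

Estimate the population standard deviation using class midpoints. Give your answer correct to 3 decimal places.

Midpoints: 4.5, 14.5, 24.5, 34.5, 44.5
n = 82, Σfm = 1849, mean = 22.5488
Σfm² = 57780.5
Σf(m − x̄)² = Σfm² − (Σfm)²/n = 57780.5 − 1849²/82 = 16087.8049
Population variance = 16087.8049 / 82 = 196.1927
Standard deviation = √196.1927 = 14.0069

14.007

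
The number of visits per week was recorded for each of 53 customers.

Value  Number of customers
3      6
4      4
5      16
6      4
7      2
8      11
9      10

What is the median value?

Cumulative frequencies: 6, 10, 26, 30, 32, 43, 53
n = 53, so the median is the value in position (n+1)/2 = 27.
Position 27 falls at value 6.

6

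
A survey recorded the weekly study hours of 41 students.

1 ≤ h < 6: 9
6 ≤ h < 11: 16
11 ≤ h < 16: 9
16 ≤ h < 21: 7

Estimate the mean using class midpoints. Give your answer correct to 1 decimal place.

10.2

Midpoints: 3.5, 8.5, 13.5, 18.5
Σfm = 9×3.5 + 16×8.5 + 9×13.5 + 7×18.5 = 418.5
n = Σf = 41
Mean = 418.5 / 41 = 10.2073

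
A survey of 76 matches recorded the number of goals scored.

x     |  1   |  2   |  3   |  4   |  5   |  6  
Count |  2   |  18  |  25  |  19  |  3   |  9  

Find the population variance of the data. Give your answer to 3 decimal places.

1.660

Values: 1, 2, 3, 4, 5, 6
n = 76, Σfx = 258, mean = 3.3947
Σfx² = 1002
Σf(x − x̄)² = Σfx² − (Σfx)²/n = 1002 − 258²/76 = 126.1579
Population variance = 126.1579 / 76 = 1.6600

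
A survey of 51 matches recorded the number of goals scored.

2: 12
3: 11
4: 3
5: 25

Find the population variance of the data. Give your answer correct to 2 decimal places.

1.61

Values: 2, 3, 4, 5
n = 51, Σfx = 194, mean = 3.8039
Σfx² = 820
Σf(x − x̄)² = Σfx² − (Σfx)²/n = 820 − 194²/51 = 82.0392
Population variance = 82.0392 / 51 = 1.6086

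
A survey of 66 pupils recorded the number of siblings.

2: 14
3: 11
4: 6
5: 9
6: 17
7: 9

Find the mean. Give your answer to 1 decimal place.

Values: 2, 3, 4, 5, 6, 7
Σfx = 14×2 + 11×3 + 6×4 + 9×5 + 17×6 + 9×7 = 295
n = Σf = 66
Mean = 295 / 66 = 4.4697

4.5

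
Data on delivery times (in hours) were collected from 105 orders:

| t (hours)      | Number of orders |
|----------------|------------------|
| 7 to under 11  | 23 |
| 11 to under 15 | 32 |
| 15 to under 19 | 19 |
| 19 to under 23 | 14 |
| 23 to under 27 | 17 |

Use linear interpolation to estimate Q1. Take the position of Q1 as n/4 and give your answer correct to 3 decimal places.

Cumulative frequencies: 23, 55, 74, 88, 105
n = 105; position = n/4 = 26.25.
This falls in the class 11 to under 15: L = 11, F = 23, f = 32, h = 4.
Lower quartile ≈ 11 + ((26.25 − 23) / 32) × 4 = 11.4062

11.406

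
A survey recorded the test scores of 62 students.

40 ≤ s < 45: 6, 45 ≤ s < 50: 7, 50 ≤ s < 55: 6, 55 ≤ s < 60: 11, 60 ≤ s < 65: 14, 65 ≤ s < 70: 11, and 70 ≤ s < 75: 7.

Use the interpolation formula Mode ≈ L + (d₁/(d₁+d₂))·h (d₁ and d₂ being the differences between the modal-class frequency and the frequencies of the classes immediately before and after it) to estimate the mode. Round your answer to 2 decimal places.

62.50

Modal class: 60 ≤ s < 65 (highest frequency 14).
d₁ = 14 − 11 = 3, d₂ = 14 − 11 = 3
Mode ≈ 60 + (3/(3+3)) × 5 = 60 + 2.5000 = 62.5000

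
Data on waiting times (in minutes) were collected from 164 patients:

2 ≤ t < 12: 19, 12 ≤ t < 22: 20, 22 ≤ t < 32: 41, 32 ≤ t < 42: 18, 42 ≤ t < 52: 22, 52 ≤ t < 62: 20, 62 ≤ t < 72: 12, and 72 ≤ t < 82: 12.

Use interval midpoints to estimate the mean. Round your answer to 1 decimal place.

37.5

Midpoints: 7, 17, 27, 37, 47, 57, 67, 77
Σfm = 19×7 + 20×17 + 41×27 + 18×37 + 22×47 + 20×57 + 12×67 + 12×77 = 6148
n = Σf = 164
Mean = 6148 / 164 = 37.4878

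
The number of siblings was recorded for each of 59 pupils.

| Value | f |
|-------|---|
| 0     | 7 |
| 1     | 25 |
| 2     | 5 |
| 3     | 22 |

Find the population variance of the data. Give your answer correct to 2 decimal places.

1.19

Values: 0, 1, 2, 3
n = 59, Σfx = 101, mean = 1.7119
Σfx² = 243
Σf(x − x̄)² = Σfx² − (Σfx)²/n = 243 − 101²/59 = 70.1017
Population variance = 70.1017 / 59 = 1.1882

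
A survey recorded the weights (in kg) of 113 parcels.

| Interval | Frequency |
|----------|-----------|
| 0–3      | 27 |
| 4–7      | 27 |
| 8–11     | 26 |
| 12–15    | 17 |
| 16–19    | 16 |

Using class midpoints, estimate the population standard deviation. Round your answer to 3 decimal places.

Midpoints: 1.5, 5.5, 9.5, 13.5, 17.5
n = 113, Σfm = 945.5, mean = 8.3673
Σfm² = 11222.25
Σf(m − x̄)² = Σfm² − (Σfm)²/n = 11222.25 − 945.5²/113 = 3311.0088
Population variance = 3311.0088 / 113 = 29.3010
Standard deviation = √29.3010 = 5.4130

5.413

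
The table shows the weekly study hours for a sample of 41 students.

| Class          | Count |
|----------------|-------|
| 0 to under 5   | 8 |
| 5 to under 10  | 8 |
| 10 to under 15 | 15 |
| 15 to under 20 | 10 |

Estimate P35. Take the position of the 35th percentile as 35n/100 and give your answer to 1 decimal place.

Cumulative frequencies: 8, 16, 31, 41
n = 41; position = 35n/100 = 14.35.
This falls in the class 5 to under 10: L = 5, F = 8, f = 8, h = 5.
35th percentile ≈ 5 + ((14.35 − 8) / 8) × 5 = 8.9688

9.0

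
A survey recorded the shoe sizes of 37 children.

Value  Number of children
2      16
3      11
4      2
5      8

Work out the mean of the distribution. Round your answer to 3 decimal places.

3.054

Values: 2, 3, 4, 5
Σfx = 16×2 + 11×3 + 2×4 + 8×5 = 113
n = Σf = 37
Mean = 113 / 37 = 3.0541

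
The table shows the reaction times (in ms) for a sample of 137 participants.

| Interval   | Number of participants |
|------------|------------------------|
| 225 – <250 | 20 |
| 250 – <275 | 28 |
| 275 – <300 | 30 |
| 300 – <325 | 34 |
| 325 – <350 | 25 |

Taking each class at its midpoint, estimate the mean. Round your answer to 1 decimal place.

290.4

Midpoints: 237.5, 262.5, 287.5, 312.5, 337.5
Σfm = 20×237.5 + 28×262.5 + 30×287.5 + 34×312.5 + 25×337.5 = 39787.5
n = Σf = 137
Mean = 39787.5 / 137 = 290.4197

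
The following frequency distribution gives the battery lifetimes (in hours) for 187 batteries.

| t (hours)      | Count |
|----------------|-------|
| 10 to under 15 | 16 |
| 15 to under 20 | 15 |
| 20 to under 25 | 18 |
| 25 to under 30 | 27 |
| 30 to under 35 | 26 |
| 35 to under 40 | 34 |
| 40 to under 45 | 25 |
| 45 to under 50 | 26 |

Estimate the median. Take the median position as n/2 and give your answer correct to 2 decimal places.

Cumulative frequencies: 16, 31, 49, 76, 102, 136, 161, 187
n = 187; position = n/2 = 93.5.
This falls in the class 30 to under 35: L = 30, F = 76, f = 26, h = 5.
Median ≈ 30 + ((93.5 − 76) / 26) × 5 = 33.3654

33.37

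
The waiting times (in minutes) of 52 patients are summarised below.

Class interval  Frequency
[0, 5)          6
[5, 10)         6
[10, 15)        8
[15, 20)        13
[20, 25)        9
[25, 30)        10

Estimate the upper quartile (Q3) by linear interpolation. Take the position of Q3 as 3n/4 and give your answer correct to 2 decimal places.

Cumulative frequencies: 6, 12, 20, 33, 42, 52
n = 52; position = 3n/4 = 39.
This falls in the class [20, 25): L = 20, F = 33, f = 9, h = 5.
Upper quartile ≈ 20 + ((39 − 33) / 9) × 5 = 23.3333

23.33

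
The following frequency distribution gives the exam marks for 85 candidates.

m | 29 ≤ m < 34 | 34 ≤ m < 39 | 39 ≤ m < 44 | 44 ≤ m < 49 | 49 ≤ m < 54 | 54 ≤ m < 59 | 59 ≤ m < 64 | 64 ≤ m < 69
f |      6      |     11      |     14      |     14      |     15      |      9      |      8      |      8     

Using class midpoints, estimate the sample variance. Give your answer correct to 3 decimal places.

103.746

Midpoints: 31.5, 36.5, 41.5, 46.5, 51.5, 56.5, 61.5, 66.5
n = 85, Σfm = 4127.5, mean = 48.5588
Σfm² = 209141.25
Σf(m − x̄)² = Σfm² − (Σfm)²/n = 209141.25 − 4127.5²/85 = 8714.7059
Sample variance = 8714.7059 / 84 = 103.7465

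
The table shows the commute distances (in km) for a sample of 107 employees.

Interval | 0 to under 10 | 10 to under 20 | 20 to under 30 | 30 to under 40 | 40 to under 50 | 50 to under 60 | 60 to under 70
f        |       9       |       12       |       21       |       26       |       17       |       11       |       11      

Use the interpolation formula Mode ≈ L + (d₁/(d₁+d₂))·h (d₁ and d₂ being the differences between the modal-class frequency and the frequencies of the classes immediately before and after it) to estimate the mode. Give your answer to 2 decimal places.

33.57

Modal class: 30 to under 40 (highest frequency 26).
d₁ = 26 − 21 = 5, d₂ = 26 − 17 = 9
Mode ≈ 30 + (5/(5+9)) × 10 = 30 + 3.5714 = 33.5714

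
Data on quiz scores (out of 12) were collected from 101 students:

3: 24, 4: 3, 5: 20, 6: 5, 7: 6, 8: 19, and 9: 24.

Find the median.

Cumulative frequencies: 24, 27, 47, 52, 58, 77, 101
n = 101, so the median is the value in position (n+1)/2 = 51.
Position 51 falls at value 6.

6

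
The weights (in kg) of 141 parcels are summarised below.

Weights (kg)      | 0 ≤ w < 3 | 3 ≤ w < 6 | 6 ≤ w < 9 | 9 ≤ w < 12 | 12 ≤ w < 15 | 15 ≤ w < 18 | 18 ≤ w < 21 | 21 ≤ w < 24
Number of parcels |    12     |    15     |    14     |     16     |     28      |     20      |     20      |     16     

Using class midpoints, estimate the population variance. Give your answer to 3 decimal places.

40.662

Midpoints: 1.5, 4.5, 7.5, 10.5, 13.5, 16.5, 19.5, 22.5
n = 141, Σfm = 1816.5, mean = 12.8830
Σfm² = 29135.25
Σf(m − x̄)² = Σfm² − (Σfm)²/n = 29135.25 − 1816.5²/141 = 5733.3191
Population variance = 5733.3191 / 141 = 40.6618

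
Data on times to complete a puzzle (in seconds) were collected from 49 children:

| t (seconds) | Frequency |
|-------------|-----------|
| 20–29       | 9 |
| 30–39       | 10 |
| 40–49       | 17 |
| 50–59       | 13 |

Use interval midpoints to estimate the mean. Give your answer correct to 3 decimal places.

Midpoints: 24.5, 34.5, 44.5, 54.5
Σfm = 9×24.5 + 10×34.5 + 17×44.5 + 13×54.5 = 2030.5
n = Σf = 49
Mean = 2030.5 / 49 = 41.4388

41.439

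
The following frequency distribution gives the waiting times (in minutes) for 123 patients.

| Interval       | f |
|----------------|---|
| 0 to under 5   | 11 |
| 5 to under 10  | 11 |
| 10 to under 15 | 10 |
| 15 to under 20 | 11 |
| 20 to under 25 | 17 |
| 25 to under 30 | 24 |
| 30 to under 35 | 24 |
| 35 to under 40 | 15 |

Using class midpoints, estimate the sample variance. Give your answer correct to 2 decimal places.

118.92

Midpoints: 2.5, 7.5, 12.5, 17.5, 22.5, 27.5, 32.5, 37.5
n = 123, Σfm = 2812.5, mean = 22.8659
Σfm² = 78818.75
Σf(m − x̄)² = Σfm² − (Σfm)²/n = 78818.75 − 2812.5²/123 = 14508.5366
Sample variance = 14508.5366 / 122 = 118.9224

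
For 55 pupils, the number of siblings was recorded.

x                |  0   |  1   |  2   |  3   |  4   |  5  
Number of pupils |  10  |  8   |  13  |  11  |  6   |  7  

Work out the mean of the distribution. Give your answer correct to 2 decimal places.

Values: 0, 1, 2, 3, 4, 5
Σfx = 10×0 + 8×1 + 13×2 + 11×3 + 6×4 + 7×5 = 126
n = Σf = 55
Mean = 126 / 55 = 2.2909

2.29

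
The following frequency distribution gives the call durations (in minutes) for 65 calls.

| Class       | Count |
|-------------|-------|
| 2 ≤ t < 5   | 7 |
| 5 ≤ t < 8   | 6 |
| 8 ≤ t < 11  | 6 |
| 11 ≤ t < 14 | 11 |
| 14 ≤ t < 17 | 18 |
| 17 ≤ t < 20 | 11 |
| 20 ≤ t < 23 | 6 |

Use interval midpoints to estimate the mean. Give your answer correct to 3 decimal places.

13.377

Midpoints: 3.5, 6.5, 9.5, 12.5, 15.5, 18.5, 21.5
Σfm = 7×3.5 + 6×6.5 + 6×9.5 + 11×12.5 + 18×15.5 + 11×18.5 + 6×21.5 = 869.5
n = Σf = 65
Mean = 869.5 / 65 = 13.3769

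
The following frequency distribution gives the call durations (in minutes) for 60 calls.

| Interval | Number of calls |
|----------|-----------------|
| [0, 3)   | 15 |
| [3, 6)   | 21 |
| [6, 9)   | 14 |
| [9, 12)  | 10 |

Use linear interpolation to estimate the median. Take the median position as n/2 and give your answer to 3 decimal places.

Cumulative frequencies: 15, 36, 50, 60
n = 60; position = n/2 = 30.
This falls in the class [3, 6): L = 3, F = 15, f = 21, h = 3.
Median ≈ 3 + ((30 − 15) / 21) × 3 = 5.1429

5.143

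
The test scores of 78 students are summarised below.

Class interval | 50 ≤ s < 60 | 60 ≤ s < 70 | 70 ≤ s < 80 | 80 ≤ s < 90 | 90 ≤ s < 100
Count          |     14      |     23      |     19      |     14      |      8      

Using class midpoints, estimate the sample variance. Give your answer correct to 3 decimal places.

154.995

Midpoints: 55, 65, 75, 85, 95
n = 78, Σfm = 5640, mean = 72.3077
Σfm² = 419750
Σf(m − x̄)² = Σfm² − (Σfm)²/n = 419750 − 5640²/78 = 11934.6154
Sample variance = 11934.6154 / 77 = 154.9950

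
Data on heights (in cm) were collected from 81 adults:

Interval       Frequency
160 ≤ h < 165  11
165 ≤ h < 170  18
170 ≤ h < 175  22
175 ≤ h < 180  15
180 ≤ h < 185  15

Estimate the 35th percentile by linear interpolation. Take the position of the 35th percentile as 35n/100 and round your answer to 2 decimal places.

169.82

Cumulative frequencies: 11, 29, 51, 66, 81
n = 81; position = 35n/100 = 28.35.
This falls in the class 165 ≤ h < 170: L = 165, F = 11, f = 18, h = 5.
35th percentile ≈ 165 + ((28.35 − 11) / 18) × 5 = 169.8194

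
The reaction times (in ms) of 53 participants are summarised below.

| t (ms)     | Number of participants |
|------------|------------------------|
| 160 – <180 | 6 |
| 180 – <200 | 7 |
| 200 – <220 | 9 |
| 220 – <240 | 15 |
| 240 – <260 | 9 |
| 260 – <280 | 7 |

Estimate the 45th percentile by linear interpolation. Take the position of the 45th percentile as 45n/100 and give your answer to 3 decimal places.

Cumulative frequencies: 6, 13, 22, 37, 46, 53
n = 53; position = 45n/100 = 23.85.
This falls in the class 220 – <240: L = 220, F = 22, f = 15, h = 20.
45th percentile ≈ 220 + ((23.85 − 22) / 15) × 20 = 222.4667

222.467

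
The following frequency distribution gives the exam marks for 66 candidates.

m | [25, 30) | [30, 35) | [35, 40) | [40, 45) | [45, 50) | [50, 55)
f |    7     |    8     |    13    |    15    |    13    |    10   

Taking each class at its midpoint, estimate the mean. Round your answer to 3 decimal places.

Midpoints: 27.5, 32.5, 37.5, 42.5, 47.5, 52.5
Σfm = 7×27.5 + 8×32.5 + 13×37.5 + 15×42.5 + 13×47.5 + 10×52.5 = 2720
n = Σf = 66
Mean = 2720 / 66 = 41.2121

41.212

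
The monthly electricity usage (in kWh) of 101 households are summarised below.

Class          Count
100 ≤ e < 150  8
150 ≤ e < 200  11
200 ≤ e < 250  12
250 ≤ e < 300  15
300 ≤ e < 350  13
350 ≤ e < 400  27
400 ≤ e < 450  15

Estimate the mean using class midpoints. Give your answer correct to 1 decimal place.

Midpoints: 125, 175, 225, 275, 325, 375, 425
Σfm = 8×125 + 11×175 + 12×225 + 15×275 + 13×325 + 27×375 + 15×425 = 30475
n = Σf = 101
Mean = 30475 / 101 = 301.7327

301.7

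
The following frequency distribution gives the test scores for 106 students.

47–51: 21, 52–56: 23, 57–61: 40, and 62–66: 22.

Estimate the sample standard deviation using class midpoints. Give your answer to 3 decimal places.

5.154

Midpoints: 49, 54, 59, 64
n = 106, Σfm = 6039, mean = 56.9717
Σfm² = 346841
Σf(m − x̄)² = Σfm² − (Σfm)²/n = 346841 − 6039²/106 = 2788.9151
Sample variance = 2788.9151 / 105 = 26.5611
Standard deviation = √26.5611 = 5.1537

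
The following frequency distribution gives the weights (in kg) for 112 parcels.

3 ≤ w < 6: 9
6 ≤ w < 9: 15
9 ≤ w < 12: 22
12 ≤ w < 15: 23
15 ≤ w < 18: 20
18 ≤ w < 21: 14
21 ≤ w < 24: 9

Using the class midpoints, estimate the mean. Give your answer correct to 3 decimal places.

Midpoints: 4.5, 7.5, 10.5, 13.5, 16.5, 19.5, 22.5
Σfm = 9×4.5 + 15×7.5 + 22×10.5 + 23×13.5 + 20×16.5 + 14×19.5 + 9×22.5 = 1500
n = Σf = 112
Mean = 1500 / 112 = 13.3929

13.393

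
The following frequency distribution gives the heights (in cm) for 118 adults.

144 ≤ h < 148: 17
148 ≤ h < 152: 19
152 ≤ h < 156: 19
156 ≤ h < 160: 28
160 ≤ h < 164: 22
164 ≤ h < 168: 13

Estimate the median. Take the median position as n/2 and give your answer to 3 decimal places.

Cumulative frequencies: 17, 36, 55, 83, 105, 118
n = 118; position = n/2 = 59.
This falls in the class 156 ≤ h < 160: L = 156, F = 55, f = 28, h = 4.
Median ≈ 156 + ((59 − 55) / 28) × 4 = 156.5714

156.571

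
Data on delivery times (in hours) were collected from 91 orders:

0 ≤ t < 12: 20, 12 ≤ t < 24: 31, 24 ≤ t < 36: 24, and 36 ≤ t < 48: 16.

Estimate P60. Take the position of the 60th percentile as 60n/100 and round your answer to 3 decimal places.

Cumulative frequencies: 20, 51, 75, 91
n = 91; position = 60n/100 = 54.6.
This falls in the class 24 ≤ t < 36: L = 24, F = 51, f = 24, h = 12.
60th percentile ≈ 24 + ((54.6 − 51) / 24) × 12 = 25.8000

25.800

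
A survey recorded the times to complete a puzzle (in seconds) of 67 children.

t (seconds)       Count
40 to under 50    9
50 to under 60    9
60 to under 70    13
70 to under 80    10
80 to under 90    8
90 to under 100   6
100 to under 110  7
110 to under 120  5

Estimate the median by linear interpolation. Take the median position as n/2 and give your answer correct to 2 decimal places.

Cumulative frequencies: 9, 18, 31, 41, 49, 55, 62, 67
n = 67; position = n/2 = 33.5.
This falls in the class 70 to under 80: L = 70, F = 31, f = 10, h = 10.
Median ≈ 70 + ((33.5 − 31) / 10) × 10 = 72.5000

72.50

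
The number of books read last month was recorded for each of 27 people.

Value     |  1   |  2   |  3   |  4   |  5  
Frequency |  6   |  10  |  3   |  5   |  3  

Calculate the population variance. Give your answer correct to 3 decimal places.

1.723

Values: 1, 2, 3, 4, 5
n = 27, Σfx = 70, mean = 2.5926
Σfx² = 228
Σf(x − x̄)² = Σfx² − (Σfx)²/n = 228 − 70²/27 = 46.5185
Population variance = 46.5185 / 27 = 1.7229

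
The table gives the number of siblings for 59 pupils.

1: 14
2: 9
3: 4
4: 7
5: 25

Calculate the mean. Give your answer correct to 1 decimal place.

Values: 1, 2, 3, 4, 5
Σfx = 14×1 + 9×2 + 4×3 + 7×4 + 25×5 = 197
n = Σf = 59
Mean = 197 / 59 = 3.3390

3.3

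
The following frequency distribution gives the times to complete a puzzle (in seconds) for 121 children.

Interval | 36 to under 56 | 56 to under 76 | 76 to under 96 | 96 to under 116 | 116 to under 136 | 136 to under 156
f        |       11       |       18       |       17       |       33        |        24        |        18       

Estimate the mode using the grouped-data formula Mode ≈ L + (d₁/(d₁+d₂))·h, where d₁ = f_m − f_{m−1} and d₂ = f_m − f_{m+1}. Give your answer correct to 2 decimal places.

Modal class: 96 to under 116 (highest frequency 33).
d₁ = 33 − 17 = 16, d₂ = 33 − 24 = 9
Mode ≈ 96 + (16/(16+9)) × 20 = 96 + 12.8000 = 108.8000

108.80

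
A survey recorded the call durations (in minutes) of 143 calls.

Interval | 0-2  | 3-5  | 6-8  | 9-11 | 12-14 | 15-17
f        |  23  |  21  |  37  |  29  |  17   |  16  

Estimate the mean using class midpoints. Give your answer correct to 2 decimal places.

7.92

Midpoints: 1, 4, 7, 10, 13, 16
Σfm = 23×1 + 21×4 + 37×7 + 29×10 + 17×13 + 16×16 = 1133
n = Σf = 143
Mean = 1133 / 143 = 7.9231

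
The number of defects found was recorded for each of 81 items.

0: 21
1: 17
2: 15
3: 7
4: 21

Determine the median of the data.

Cumulative frequencies: 21, 38, 53, 60, 81
n = 81, so the median is the value in position (n+1)/2 = 41.
Position 41 falls at value 2.

2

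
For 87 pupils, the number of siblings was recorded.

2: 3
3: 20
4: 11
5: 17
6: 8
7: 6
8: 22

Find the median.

Cumulative frequencies: 3, 23, 34, 51, 59, 65, 87
n = 87, so the median is the value in position (n+1)/2 = 44.
Position 44 falls at value 5.

5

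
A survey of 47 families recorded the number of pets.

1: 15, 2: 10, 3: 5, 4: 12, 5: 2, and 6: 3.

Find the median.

2

Cumulative frequencies: 15, 25, 30, 42, 44, 47
n = 47, so the median is the value in position (n+1)/2 = 24.
Position 24 falls at value 2.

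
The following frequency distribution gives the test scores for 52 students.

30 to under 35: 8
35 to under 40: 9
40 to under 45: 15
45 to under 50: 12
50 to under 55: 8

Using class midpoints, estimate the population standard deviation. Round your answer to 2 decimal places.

Midpoints: 32.5, 37.5, 42.5, 47.5, 52.5
n = 52, Σfm = 2225, mean = 42.7885
Σfm² = 97325
Σf(m − x̄)² = Σfm² − (Σfm)²/n = 97325 − 2225²/52 = 2120.6731
Population variance = 2120.6731 / 52 = 40.7822
Standard deviation = √40.7822 = 6.3861

6.39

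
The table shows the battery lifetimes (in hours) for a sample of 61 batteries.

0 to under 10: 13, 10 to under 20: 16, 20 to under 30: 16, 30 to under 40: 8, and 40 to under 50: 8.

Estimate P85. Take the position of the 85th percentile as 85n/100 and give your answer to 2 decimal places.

Cumulative frequencies: 13, 29, 45, 53, 61
n = 61; position = 85n/100 = 51.85.
This falls in the class 30 to under 40: L = 30, F = 45, f = 8, h = 10.
85th percentile ≈ 30 + ((51.85 − 45) / 8) × 10 = 38.5625

38.56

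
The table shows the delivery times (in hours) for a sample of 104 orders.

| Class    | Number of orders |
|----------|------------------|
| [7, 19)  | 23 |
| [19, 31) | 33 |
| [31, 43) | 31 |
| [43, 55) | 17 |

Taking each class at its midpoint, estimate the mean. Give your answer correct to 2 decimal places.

29.85

Midpoints: 13, 25, 37, 49
Σfm = 23×13 + 33×25 + 31×37 + 17×49 = 3104
n = Σf = 104
Mean = 3104 / 104 = 29.8462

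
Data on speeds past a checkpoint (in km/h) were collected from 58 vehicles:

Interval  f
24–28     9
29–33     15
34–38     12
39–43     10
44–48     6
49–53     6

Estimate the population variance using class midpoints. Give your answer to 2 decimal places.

Midpoints: 26, 31, 36, 41, 46, 51
n = 58, Σfm = 2123, mean = 36.6034
Σfm² = 81163
Σf(m − x̄)² = Σfm² − (Σfm)²/n = 81163 − 2123²/58 = 3453.8793
Population variance = 3453.8793 / 58 = 59.5496

59.55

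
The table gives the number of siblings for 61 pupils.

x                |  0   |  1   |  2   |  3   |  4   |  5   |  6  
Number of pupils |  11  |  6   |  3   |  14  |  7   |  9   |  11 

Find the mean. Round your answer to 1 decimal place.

3.2

Values: 0, 1, 2, 3, 4, 5, 6
Σfx = 11×0 + 6×1 + 3×2 + 14×3 + 7×4 + 9×5 + 11×6 = 193
n = Σf = 61
Mean = 193 / 61 = 3.1639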